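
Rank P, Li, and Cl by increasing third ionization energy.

P < Cl < Li

The third ionization energy removes an electron from the +2 ion. For each element: P²⁺ still has 3 valence electrons; Li²⁺ is already 1 electron into the core; Cl²⁺ still has 5 valence electrons.
Breaking into a closed-shell core is much more expensive than removing a leftover valence electron — Li has the largest IE_3 here.
Valence configurations: P²⁺ [Ne]3s²3p¹, Cl²⁺ [Ne]3s²3p³.
Tabulated IE_3 (kJ/mol): P 2914, Li 11815, Cl 3822.
Hence IE_3: P < Cl < Li.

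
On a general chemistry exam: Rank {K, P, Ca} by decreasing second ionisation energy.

K, P, Ca

After 1 electron has been removed, what remains? K⁺ is the bare [Ar] core; P⁺ still has 4 valence electrons; Ca⁺ still has 1 valence electron.
Breaking into a closed-shell core is much more expensive than removing a leftover valence electron — K has the largest IE_2 here.
Valence configurations: P⁺ [Ne]3s²3p², Ca⁺ [Ar]4s¹.
Approximate IE_2 values (kJ/mol): K 3052, P 1907, Ca 1145.
Putting it together, IE_2: Ca < P < K.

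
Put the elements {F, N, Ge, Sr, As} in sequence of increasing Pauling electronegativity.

Sr < Ge < As < N < F

N is in period 2, group 15; F is in period 2, group 17; Ge is in period 4, group 14; As is in period 4, group 15; Sr is in period 5, group 2.
Electronegativity increases across a period and decreases down a group, tracking effective nuclear charge and atomic size.
Here both period and group differ, so the two effects have to be weighed against each other.
Ge > Sr: both effects reinforce here, so Ge is clearly the higher of the two.
As > Ge: As lies to the right of Ge in period 4, so the across-period effect alone puts As higher.
N > As: they share group 15; the group trend gives N the larger value.
F > N: F lies to the right of N in period 2, so the across-period effect alone puts F higher.
For reference (Pauling): N 3.04, F 3.98, Ge 2.01, As 2.18, Sr 0.95.
So from lowest to highest: Sr < Ge < As < N < F.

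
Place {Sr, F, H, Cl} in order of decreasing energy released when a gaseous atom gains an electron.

Cl > F > H > Sr

H is in period 1, group 1; F is in period 2, group 17; Cl is in period 3, group 17; Sr is in period 5, group 2.
Atoms with high Z_eff and room in the valence shell (especially the halogens) have the most exothermic electron affinities.
Here both period and group differ, so the two effects have to be weighed against each other.
H > Sr: period and group pull opposite ways; the down-group shift dominates (73 vs 5 kJ/mol).
F > H: period and group pull opposite ways; the across-period shift dominates (328 vs 73 kJ/mol).
Cl > F: this pair runs against the simple trend — see the exception note.
Note the exception: Cl has a higher electron affinity than F, contrary to the simple trend — F's small 2p subshell makes the incoming electron feel strong e⁻–e⁻ repulsion, so Cl actually releases more energy on gaining an electron.
For reference (kJ/mol): H 73, F 328, Cl 349, Sr 5.
So from highest to lowest: Cl > F > H > Sr.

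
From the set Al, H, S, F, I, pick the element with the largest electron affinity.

EA tends to increase across a period and decrease down a group, though the pattern is less regular than for IE or radius.
These span different periods and groups, so the two trends combine.
H > Al: period and group pull opposite ways; the down-group shift dominates (73 vs 42 kJ/mol).
S > H: period and group pull opposite ways; the across-period shift dominates (200 vs 73 kJ/mol).
I > S: the two effects oppose for this pair; the across-period effect wins (295 vs 200 kJ/mol).
F > I: they share group 17; the group trend gives F the larger value.
Tabulated electron affinity (kJ/mol): H 73, F 328, Al 42, S 200, I 295.
The largest electron affinity among these belongs to F.

F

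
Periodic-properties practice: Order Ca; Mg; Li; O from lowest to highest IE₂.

Consider each +1 ion: Ca⁺ still has 1 valence electron; Mg⁺ still has 1 valence electron; Li⁺ is the bare [He] core; O⁺ still has 5 valence electrons.
Core electrons are held far more tightly than valence electrons, so Li tops the IE_2 order.
Valence configurations: Ca⁺ [Ar]4s¹, Mg⁺ [Ne]3s¹, O⁺ [He]2s²2p³.
Approximate IE_2 values (kJ/mol): Ca 1145, Mg 1451, Li 7298, O 3388.
Overall IE_2 order: Ca < Mg < O < Li.

Ca < Mg < O < Li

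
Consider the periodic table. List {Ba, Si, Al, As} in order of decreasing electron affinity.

Si > As > Al > Ba

EA tends to increase across a period and decrease down a group, though the pattern is less regular than for IE or radius.
Neither a single period nor a single group — weigh both effects.
Al > Ba: relative to Ba, both the across-period and down-group shifts push Al's electron affinity up.
As > Al: the two effects oppose for this pair; the across-period effect wins (78 vs 42 kJ/mol).
Si > As: period and group pull opposite ways; the down-group shift dominates (134 vs 78 kJ/mol).
Approximate values (kJ/mol): Al 42, Si 134, As 78, Ba 14.
So from highest to lowest: Si > As > Al > Ba.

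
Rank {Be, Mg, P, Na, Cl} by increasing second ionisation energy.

Mg, Be, P, Cl, Na

IE_2 is the cost of taking one more electron from the +1 cation: Be⁺ still has 1 valence electron; Mg⁺ still has 1 valence electron; P⁺ still has 4 valence electrons; Na⁺ is the bare [Ne] core; Cl⁺ still has 6 valence electrons.
Core electrons are held far more tightly than valence electrons, so Na tops the IE_2 order.
Valence configurations: Be⁺ [He]2s¹, Mg⁺ [Ne]3s¹, P⁺ [Ne]3s²3p², Cl⁺ [Ne]3s²3p⁴.
Approximate IE_2 values (kJ/mol): Be 1757, Mg 1451, P 1907, Na 4562, Cl 2298.
Putting it together, IE_2: Mg < Be < P < Cl < Na.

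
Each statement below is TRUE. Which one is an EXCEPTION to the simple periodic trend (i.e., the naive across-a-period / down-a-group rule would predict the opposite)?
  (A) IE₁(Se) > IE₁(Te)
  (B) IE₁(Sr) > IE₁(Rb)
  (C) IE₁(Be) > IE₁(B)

The general trend: first ionization energy increases across a period and decreases down a group.
(A) Se (period 4, group 16) vs Te (period 5, group 16): the stated order agrees with the simple trend.
(B) Sr (period 5, group 2) vs Rb (period 5, group 1): the stated order agrees with the simple trend.
(C) Be (period 2, group 2) vs B (period 2, group 13): the stated order contradicts the simple trend.
The exception is (C): removing B's lone 2p electron is easier than breaking Be's filled 2s².

(C)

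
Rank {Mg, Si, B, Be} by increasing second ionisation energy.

The second ionization energy removes an electron from the +1 ion. For each element: Mg⁺ still has 1 valence electron; Si⁺ still has 3 valence electrons; B⁺ still has 2 valence electrons; Be⁺ still has 1 valence electron.
All are still removing valence electrons, so compare the +1 ions as you would atoms: IE_2 generally rises across a period (higher Z_eff) and falls down a group (larger shell), subject to the usual subshell exceptions.
Valence configurations: Mg⁺ [Ne]3s¹, Si⁺ [Ne]3s²3p¹, B⁺ [He]2s², Be⁺ [He]2s¹.
Tabulated IE_2 (kJ/mol): Mg 1451, Si 1577, B 2427, Be 1757.
Overall IE_2 order: Mg < Si < Be < B.

Mg < Si < Be < B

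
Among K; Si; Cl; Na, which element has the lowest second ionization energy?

Si

Consider each +1 ion: K⁺ is the bare [Ar] core; Si⁺ still has 3 valence electrons; Cl⁺ still has 6 valence electrons; Na⁺ is the bare [Ne] core.
Breaking into a closed-shell core is much more expensive than removing a leftover valence electron — K and Na have the largest IE_2 here.
Valence configurations: Si⁺ [Ne]3s²3p¹, Cl⁺ [Ne]3s²3p⁴.
Approximate IE_2 values (kJ/mol): K 3052, Si 1577, Cl 2298, Na 4562.
So the second ionization energies run Si < Cl < K < Na.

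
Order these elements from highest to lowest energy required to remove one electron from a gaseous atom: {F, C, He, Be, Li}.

He > F > C > Be > Li

Across a period the outer electron is held more tightly (higher IE₁); down a group it sits in a higher shell, more shielded, and comes off more easily.
Here both period and group differ, so the two effects have to be weighed against each other.
Be > Li: both are in period 2; the period trend gives Be the larger value.
C > Be: C lies to the right of Be in period 2, so the across-period effect alone puts C higher.
F > C: F lies to the right of C in period 2, so the across-period effect alone puts F higher.
He > F: both effects reinforce here, so He is clearly the higher of the two.
Tabulated first ionization energy (kJ/mol): He 2372, Li 520, Be 900, C 1086, F 1681.
So from highest to lowest: He > F > C > Be > Li.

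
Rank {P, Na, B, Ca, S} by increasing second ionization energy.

Ca < P < S < B < Na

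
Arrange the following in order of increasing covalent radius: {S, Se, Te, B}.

B is in period 2, group 13; S is in period 3, group 16; Se is in period 4, group 16; Te is in period 5, group 16.
Atomic radius shrinks across a period as nuclear charge pulls the same shell inward, and grows down a group as new shells are added.
Neither a single period nor a single group — weigh both effects.
S > B: the two effects oppose for this pair; the down-group effect wins (103 vs 85 pm).
Se > S: they share group 16; the group trend gives Se the larger value.
Te > Se: they share group 16; the group trend gives Te the larger value.
For reference (pm): B 85, S 103, Se 116, Te 136.
So from smallest to largest: B < S < Se < Te.

B < S < Se < Te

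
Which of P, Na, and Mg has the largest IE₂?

Na

After 1 electron has been removed, what remains? P⁺ still has 4 valence electrons; Na⁺ is the bare [Ne] core; Mg⁺ still has 1 valence electron.
Core electrons are held far more tightly than valence electrons, so Na tops the IE_2 order.
Valence configurations: P⁺ [Ne]3s²3p², Mg⁺ [Ne]3s¹.
Tabulated IE_2 (kJ/mol): P 1907, Na 4562, Mg 1451.
So the second ionization energies run Mg < P < Na.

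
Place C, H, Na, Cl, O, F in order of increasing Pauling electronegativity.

Na < H < C < Cl < O < F

Smaller atoms with higher effective nuclear charge are more electronegative.
Neither a single period nor a single group — weigh both effects.
H > Na: they share group 1; the group trend gives H the larger value.
C > H: the two effects oppose for this pair; the across-period effect wins (2.55 vs 2.20).
Cl > C: the two effects oppose for this pair; the across-period effect wins (3.16 vs 2.55).
O > Cl: period and group pull opposite ways; the down-group shift dominates (3.44 vs 3.16).
F > O: both are in period 2; the period trend gives F the larger value.
Approximate values (Pauling): H 2.20, C 2.55, O 3.44, F 3.98, Na 0.93, Cl 3.16.
So from lowest to highest: Na < H < C < Cl < O < F.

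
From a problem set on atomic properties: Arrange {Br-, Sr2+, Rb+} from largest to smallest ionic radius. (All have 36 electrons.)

Br- > Rb+ > Sr2+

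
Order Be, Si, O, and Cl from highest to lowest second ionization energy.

The second ionization energy removes an electron from the +1 ion. For each element: Be⁺ still has 1 valence electron; Si⁺ still has 3 valence electrons; O⁺ still has 5 valence electrons; Cl⁺ still has 6 valence electrons.
All are still removing valence electrons, so compare the +1 ions as you would atoms: IE_2 generally rises across a period (higher Z_eff) and falls down a group (larger shell), subject to the usual subshell exceptions.
Valence configurations: Be⁺ [He]2s¹, Si⁺ [Ne]3s²3p¹, O⁺ [He]2s²2p³, Cl⁺ [Ne]3s²3p⁴.
Approximate IE_2 values (kJ/mol): Be 1757, Si 1577, O 3388, Cl 2298.
Hence IE_2: Si < Be < Cl < O.

O > Cl > Be > Si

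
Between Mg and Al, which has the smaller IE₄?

Mg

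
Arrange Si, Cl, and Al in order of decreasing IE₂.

After 1 electron has been removed, what remains? Si⁺ still has 3 valence electrons; Cl⁺ still has 6 valence electrons; Al⁺ still has 2 valence electrons.
All are still removing valence electrons, so compare the +1 ions as you would atoms: IE_2 generally rises across a period (higher Z_eff) and falls down a group (larger shell), subject to the usual subshell exceptions.
Valence configurations: Si⁺ [Ne]3s²3p¹, Cl⁺ [Ne]3s²3p⁴, Al⁺ [Ne]3s².
Si⁺ loses a lone 3p electron whereas Al⁺ must break into a filled 3s² pair, so IE_2(Al) > IE_2(Si) even though Si has the higher nuclear charge.
The numbers (kJ/mol): Si 1577, Cl 2298, Al 1817.
Hence IE_2: Si < Al < Cl.

Cl > Al > Si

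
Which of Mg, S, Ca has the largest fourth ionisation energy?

Mg

IE_4 is the cost of taking one more electron from the +3 cation: Mg³⁺ is already 1 electron into the core; S³⁺ still has 3 valence electrons; Ca³⁺ is already 1 electron into the core.
Pulling an electron out of a noble-gas core costs far more than removing a remaining valence electron, so Ca and Mg sit at the high end of IE_4.
Approximate IE_4 values (kJ/mol): Mg 10543, S 4556, Ca 6491.
Hence IE_4: S < Ca < Mg.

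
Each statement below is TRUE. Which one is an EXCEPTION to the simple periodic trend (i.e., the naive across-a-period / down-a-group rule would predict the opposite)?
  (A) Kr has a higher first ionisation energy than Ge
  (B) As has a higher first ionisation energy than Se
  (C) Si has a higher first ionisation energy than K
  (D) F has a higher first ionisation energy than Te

(B)

The general trend: first ionisation energy increases across a period and decreases down a group.
(A) Kr (period 4, group 18) vs Ge (period 4, group 14): the stated order agrees with the simple trend.
(B) As (period 4, group 15) vs Se (period 4, group 16): the stated order contradicts the simple trend.
(C) Si (period 3, group 14) vs K (period 4, group 1): the stated order agrees with the simple trend.
(D) F (period 2, group 17) vs Te (period 5, group 16): the stated order agrees with the simple trend.
The exception is (B): Se (4p⁴) ionizes more easily than half-filled As (4p³).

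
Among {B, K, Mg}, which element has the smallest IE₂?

The second ionization energy removes an electron from the +1 ion. For each element: B⁺ still has 2 valence electrons; K⁺ is the bare [Ar] core; Mg⁺ still has 1 valence electron.
Breaking into a closed-shell core is much more expensive than removing a leftover valence electron — K has the largest IE_2 here.
Valence configurations: B⁺ [He]2s², Mg⁺ [Ne]3s¹.
The numbers (kJ/mol): B 2427, K 3052, Mg 1451.
Overall IE_2 order: Mg < B < K.

Mg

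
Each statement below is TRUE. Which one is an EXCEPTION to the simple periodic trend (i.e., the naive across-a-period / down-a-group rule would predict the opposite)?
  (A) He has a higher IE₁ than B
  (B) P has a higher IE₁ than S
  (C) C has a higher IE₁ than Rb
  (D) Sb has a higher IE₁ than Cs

(B)

The general trend: IE₁ increases across a period and decreases down a group.
(A) He (period 1, group 18) vs B (period 2, group 13): the stated order agrees with the simple trend.
(B) P (period 3, group 15) vs S (period 3, group 16): the stated order contradicts the simple trend.
(C) C (period 2, group 14) vs Rb (period 5, group 1): the stated order agrees with the simple trend.
(D) Sb (period 5, group 15) vs Cs (period 6, group 1): the stated order agrees with the simple trend.
The exception is (B): S (3p⁴) ionizes more easily than half-filled P (3p³) because the paired 3p electron in S is pushed out by e⁻–e⁻ repulsion.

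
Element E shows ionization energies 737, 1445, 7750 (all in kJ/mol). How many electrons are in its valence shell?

2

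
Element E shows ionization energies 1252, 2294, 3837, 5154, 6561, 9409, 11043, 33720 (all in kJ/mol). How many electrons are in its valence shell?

Look for the largest jump between consecutive ionization energies: IE8/IE7 ≈ 3.1, far larger than any earlier ratio.
That jump marks the point where a core electron is being removed. So the atom has 7 valence electrons.

7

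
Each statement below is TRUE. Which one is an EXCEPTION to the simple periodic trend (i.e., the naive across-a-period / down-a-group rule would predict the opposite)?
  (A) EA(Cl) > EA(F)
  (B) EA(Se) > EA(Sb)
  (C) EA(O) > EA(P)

The general trend: electron affinity increases across a period and decreases down a group.
(A) Cl (period 3, group 17) vs F (period 2, group 17): the stated order contradicts the simple trend.
(B) Se (period 4, group 16) vs Sb (period 5, group 15): the stated order agrees with the simple trend.
(C) O (period 2, group 16) vs P (period 3, group 15): the stated order agrees with the simple trend.
The exception is (A): F's small 2p subshell makes the incoming electron feel strong e⁻–e⁻ repulsion, so Cl actually releases more energy on gaining an electron.

(A)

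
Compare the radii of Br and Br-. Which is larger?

Forming Br- adds 1 electron to Br. More electron–electron repulsion in the same shell, with unchanged nuclear charge, lets the cloud expand.
An anion is larger than its parent atom: Br- > Br.

Br-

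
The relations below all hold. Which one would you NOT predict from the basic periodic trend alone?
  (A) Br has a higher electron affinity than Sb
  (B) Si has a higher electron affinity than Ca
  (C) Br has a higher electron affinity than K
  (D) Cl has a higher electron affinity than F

(D)

The general trend: electron affinity increases across a period and decreases down a group.
(A) Br (period 4, group 17) vs Sb (period 5, group 15): the stated order agrees with the simple trend.
(B) Si (period 3, group 14) vs Ca (period 4, group 2): the stated order agrees with the simple trend.
(C) Br (period 4, group 17) vs K (period 4, group 1): the stated order agrees with the simple trend.
(D) Cl (period 3, group 17) vs F (period 2, group 17): the stated order contradicts the simple trend.
The exception is (D): F's small 2p subshell makes the incoming electron feel strong e⁻–e⁻ repulsion, so Cl actually releases more energy on gaining an electron.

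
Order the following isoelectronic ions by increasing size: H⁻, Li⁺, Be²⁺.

Be²⁺, Li⁺, H⁻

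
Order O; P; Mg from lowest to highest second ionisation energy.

Mg, P, O

The second ionization energy removes an electron from the +1 ion. For each element: O⁺ still has 5 valence electrons; P⁺ still has 4 valence electrons; Mg⁺ still has 1 valence electron.
All are still removing valence electrons, so compare the +1 ions as you would atoms: IE_2 generally rises across a period (higher Z_eff) and falls down a group (larger shell), subject to the usual subshell exceptions.
Valence configurations: O⁺ [He]2s²2p³, P⁺ [Ne]3s²3p², Mg⁺ [Ne]3s¹.
The numbers (kJ/mol): O 3388, P 1907, Mg 1451.
Hence IE_2: Mg < P < O.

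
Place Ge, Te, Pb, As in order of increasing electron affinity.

Pb, As, Ge, Te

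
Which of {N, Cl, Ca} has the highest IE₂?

IE_2 is the cost of taking one more electron from the +1 cation: N⁺ still has 4 valence electrons; Cl⁺ still has 6 valence electrons; Ca⁺ still has 1 valence electron.
All are still removing valence electrons, so compare the +1 ions as you would atoms: IE_2 generally rises across a period (higher Z_eff) and falls down a group (larger shell), subject to the usual subshell exceptions.
Valence configurations: N⁺ [He]2s²2p², Cl⁺ [Ne]3s²3p⁴, Ca⁺ [Ar]4s¹.
Tabulated IE_2 (kJ/mol): N 2856, Cl 2298, Ca 1145.
Hence IE_2: Ca < Cl < N.

N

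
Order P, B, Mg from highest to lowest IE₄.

IE_4 is the cost of taking one more electron from the +3 cation: P³⁺ still has 2 valence electrons; B³⁺ is the bare [He] core; Mg³⁺ is already 1 electron into the core.
Core electrons are held far more tightly than valence electrons, so Mg and B top the IE_4 order.
The numbers (kJ/mol): P 4964, B 25026, Mg 10543.
So the fourth ionization energies run P < Mg < B.

B, Mg, P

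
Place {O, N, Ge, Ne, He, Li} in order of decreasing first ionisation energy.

He > Ne > N > O > Ge > Li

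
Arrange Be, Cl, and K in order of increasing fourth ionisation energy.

Cl < K < Be

IE_4 is the cost of taking one more electron from the +3 cation: Be³⁺ is already 1 electron into the core; Cl³⁺ still has 4 valence electrons; K³⁺ is already 2 electrons into the core.
Core electrons are held far more tightly than valence electrons, so K and Be top the IE_4 order.
Approximate IE_4 values (kJ/mol): Be 21007, Cl 5159, K 5877.
Overall IE_4 order: Cl < K < Be.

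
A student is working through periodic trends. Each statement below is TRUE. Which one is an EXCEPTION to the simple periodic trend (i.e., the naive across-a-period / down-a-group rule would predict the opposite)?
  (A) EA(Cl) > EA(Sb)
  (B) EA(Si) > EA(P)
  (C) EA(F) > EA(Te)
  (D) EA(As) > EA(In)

(B)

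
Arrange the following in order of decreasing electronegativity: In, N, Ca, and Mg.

N > In > Mg > Ca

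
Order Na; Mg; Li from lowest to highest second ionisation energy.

The second ionization energy removes an electron from the +1 ion. For each element: Na⁺ is the bare [Ne] core; Mg⁺ still has 1 valence electron; Li⁺ is the bare [He] core.
Core electrons are held far more tightly than valence electrons, so Na and Li top the IE_2 order.
Tabulated IE_2 (kJ/mol): Na 4562, Mg 1451, Li 7298.
So the second ionization energies run Mg < Na < Li.

Mg < Na < Li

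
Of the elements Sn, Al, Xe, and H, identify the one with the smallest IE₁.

H is in period 1, group 1; Al is in period 3, group 13; Sn is in period 5, group 14; Xe is in period 5, group 18.
First ionization energy rises across a period (greater Z_eff holds electrons more tightly) and falls down a group (valence electrons are farther from the nucleus).
Here both period and group differ, so the two effects have to be weighed against each other.
Sn > Al: period and group pull opposite ways; the across-period shift dominates (709 vs 578 kJ/mol).
Xe > Sn: both are in period 5; the period trend gives Xe the larger value.
H > Xe: period and group pull opposite ways; the down-group shift dominates (1312 vs 1170 kJ/mol).
Approximate values (kJ/mol): H 1312, Al 578, Sn 709, Xe 1170.
The smallest IE₁ among these belongs to Al.

Al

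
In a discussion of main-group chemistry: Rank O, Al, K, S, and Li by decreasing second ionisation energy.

Li > O > K > S > Al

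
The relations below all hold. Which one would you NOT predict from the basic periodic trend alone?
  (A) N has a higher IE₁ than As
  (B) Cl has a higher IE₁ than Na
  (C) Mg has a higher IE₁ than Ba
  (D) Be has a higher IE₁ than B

(D)

The general trend: IE₁ increases across a period and decreases down a group.
(A) N (period 2, group 15) vs As (period 4, group 15): the stated order agrees with the simple trend.
(B) Cl (period 3, group 17) vs Na (period 3, group 1): the stated order agrees with the simple trend.
(C) Mg (period 3, group 2) vs Ba (period 6, group 2): the stated order agrees with the simple trend.
(D) Be (period 2, group 2) vs B (period 2, group 13): the stated order contradicts the simple trend.
The exception is (D): removing B's lone 2p electron is easier than breaking Be's filled 2s².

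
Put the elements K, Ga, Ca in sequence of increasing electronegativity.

K, Ca, Ga

K is in period 4, group 1; Ca is in period 4, group 2; Ga is in period 4, group 13.
Atoms toward the upper right of the periodic table pull bonding electrons most strongly.
All lie in period 4, so electronegativity increases left to right.
So from lowest to highest: K < Ca < Ga.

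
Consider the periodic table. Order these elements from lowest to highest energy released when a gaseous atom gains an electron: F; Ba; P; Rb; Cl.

Ba, Rb, P, F, Cl

F is in period 2, group 17; P is in period 3, group 15; Cl is in period 3, group 17; Rb is in period 5, group 1; Ba is in period 6, group 2.
Electron affinity generally becomes more exothermic across a period toward the halogens and less exothermic down a group.
These span different periods and groups, so the two trends combine.
Rb > Ba: period and group pull opposite ways; the down-group shift dominates (47 vs 14 kJ/mol).
P > Rb: both effects reinforce here, so P is clearly the higher of the two.
F > P: relative to P, both the across-period and down-group shifts push F's electron affinity up.
Cl > F: this pair runs against the simple trend — see the exception note.
Note the exception: Cl has a higher electron affinity than F, contrary to the simple trend — F's small 2p subshell makes the incoming electron feel strong e⁻–e⁻ repulsion, so Cl actually releases more energy on gaining an electron.
Tabulated electron affinity (kJ/mol): F 328, P 72, Cl 349, Rb 47, Ba 14.
So from lowest to highest: Ba < Rb < P < F < Cl.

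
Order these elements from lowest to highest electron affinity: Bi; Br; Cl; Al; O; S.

O is in period 2, group 16; Al is in period 3, group 13; S is in period 3, group 16; Cl is in period 3, group 17; Br is in period 4, group 17; Bi is in period 6, group 15.
Atoms with high Z_eff and room in the valence shell (especially the halogens) have the most exothermic electron affinities.
These span different periods and groups, so the two trends combine.
Bi > Al: period and group pull opposite ways; the across-period shift dominates (91 vs 42 kJ/mol).
O > Bi: both effects reinforce here, so O is clearly the higher of the two.
S > O: this pair runs against the simple trend — see the exception note.
Br > S: the two effects oppose for this pair; the across-period effect wins (325 vs 200 kJ/mol).
Cl > Br: Cl sits above Br in group 17, so the down-group effect alone puts Cl higher.
Note the exception: S has a higher electron affinity than O, contrary to the simple trend — the compact 2p subshell of O repels the added electron more than S's larger 3p does.
Approximate values (kJ/mol): O 141, Al 42, S 200, Cl 349, Br 325, Bi 91.
So from lowest to highest: Al < Bi < O < S < Br < Cl.

Al, Bi, O, S, Br, Cl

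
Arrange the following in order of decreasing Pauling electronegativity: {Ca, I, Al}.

Al is in period 3, group 13; Ca is in period 4, group 2; I is in period 5, group 17.
Atoms toward the upper right of the periodic table pull bonding electrons most strongly.
These span different periods and groups, so the two trends combine.
Al > Ca: relative to Ca, both the across-period and down-group shifts push Al's electronegativity up.
I > Al: the two effects oppose for this pair; the across-period effect wins (2.66 vs 1.61).
Tabulated electronegativity (Pauling): Al 1.61, Ca 1.00, I 2.66.
So from highest to lowest: I > Al > Ca.

I > Al > Ca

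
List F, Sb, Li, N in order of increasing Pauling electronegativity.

Li is in period 2, group 1; N is in period 2, group 15; F is in period 2, group 17; Sb is in period 5, group 15.
Smaller atoms with higher effective nuclear charge are more electronegative.
Here both period and group differ, so the two effects have to be weighed against each other.
Sb > Li: period and group pull opposite ways; the across-period shift dominates (2.05 vs 0.98).
N > Sb: they share group 15; the group trend gives N the larger value.
F > N: both are in period 2; the period trend gives F the larger value.
For reference (Pauling): Li 0.98, N 3.04, F 3.98, Sb 2.05.
So from lowest to highest: Li < Sb < N < F.

Li < Sb < N < F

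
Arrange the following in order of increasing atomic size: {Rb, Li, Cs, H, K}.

H < Li < K < Rb < Cs

Across a period the added protons contract the valence shell; down a group each new principal shell makes the atom larger.
All are in group 1, so atomic radius increases down the group.
So from smallest to largest: H < Li < K < Rb < Cs.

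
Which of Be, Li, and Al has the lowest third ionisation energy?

Al

The third ionization energy removes an electron from the +2 ion. For each element: Be²⁺ is the bare [He] core; Li²⁺ is already 1 electron into the core; Al²⁺ still has 1 valence electron.
Pulling an electron out of a noble-gas core costs far more than removing a remaining valence electron, so Li and Be sit at the high end of IE_3.
Approximate IE_3 values (kJ/mol): Be 14849, Li 11815, Al 2745.
Overall IE_3 order: Al < Li < Be.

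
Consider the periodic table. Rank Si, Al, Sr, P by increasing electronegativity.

Sr, Al, Si, P

Al is in period 3, group 13; Si is in period 3, group 14; P is in period 3, group 15; Sr is in period 5, group 2.
Atoms toward the upper right of the periodic table pull bonding electrons most strongly.
Neither a single period nor a single group — weigh both effects.
Al > Sr: relative to Sr, both the across-period and down-group shifts push Al's electronegativity up.
Si > Al: both are in period 3; the period trend gives Si the larger value.
P > Si: both are in period 3; the period trend gives P the larger value.
Approximate values (Pauling): Al 1.61, Si 1.90, P 2.19, Sr 0.95.
So from lowest to highest: Sr < Al < Si < P.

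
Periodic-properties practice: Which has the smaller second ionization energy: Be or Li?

The second ionization energy removes an electron from the +1 ion. For each element: Be⁺ still has 1 valence electron; Li⁺ is the bare [He] core.
Pulling an electron out of a noble-gas core costs far more than removing a remaining valence electron, so Li sits at the high end of IE_2.
The numbers (kJ/mol): Be 1757, Li 7298.
Overall IE_2 order: Be < Li.

Be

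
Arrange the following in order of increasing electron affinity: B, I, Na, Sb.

B, Na, Sb, I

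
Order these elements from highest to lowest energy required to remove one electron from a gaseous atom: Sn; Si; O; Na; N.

N > O > Si > Sn > Na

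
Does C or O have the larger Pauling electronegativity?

O

Smaller atoms with higher effective nuclear charge are more electronegative.
All lie in period 2, so electronegativity increases left to right.
So O has the larger Pauling electronegativity (O > C).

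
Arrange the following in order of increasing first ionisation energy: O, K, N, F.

K < O < N < F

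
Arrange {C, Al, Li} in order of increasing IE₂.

The second ionization energy removes an electron from the +1 ion. For each element: C⁺ still has 3 valence electrons; Al⁺ still has 2 valence electrons; Li⁺ is the bare [He] core.
Pulling an electron out of a noble-gas core costs far more than removing a remaining valence electron, so Li sits at the high end of IE_2.
Valence configurations: C⁺ [He]2s²2p¹, Al⁺ [Ne]3s².
The numbers (kJ/mol): C 2353, Al 1817, Li 7298.
Overall IE_2 order: Al < C < Li.

Al < C < Li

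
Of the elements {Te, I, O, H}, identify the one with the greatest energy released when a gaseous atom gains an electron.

I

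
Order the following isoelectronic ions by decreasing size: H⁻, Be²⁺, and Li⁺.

H⁻, Li⁺, Be²⁺

All of these have 2 electrons, so size is governed by nuclear charge alone: the more protons, the stronger the pull on the same electron cloud, and the smaller the ion.
Nuclear charges: Be²⁺ (Z=4), Li⁺ (Z=3), H⁻ (Z=1).
Largest to smallest: H⁻ > Li⁺ > Be²⁺.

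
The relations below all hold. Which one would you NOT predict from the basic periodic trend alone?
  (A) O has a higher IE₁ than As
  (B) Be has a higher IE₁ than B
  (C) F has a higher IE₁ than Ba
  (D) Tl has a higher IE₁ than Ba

(B)

The general trend: IE₁ increases across a period and decreases down a group.
(A) O (period 2, group 16) vs As (period 4, group 15): the stated order agrees with the simple trend.
(B) Be (period 2, group 2) vs B (period 2, group 13): the stated order contradicts the simple trend.
(C) F (period 2, group 17) vs Ba (period 6, group 2): the stated order agrees with the simple trend.
(D) Tl (period 6, group 13) vs Ba (period 6, group 2): the stated order agrees with the simple trend.
The exception is (B): removing B's lone 2p electron is easier than breaking Be's filled 2s².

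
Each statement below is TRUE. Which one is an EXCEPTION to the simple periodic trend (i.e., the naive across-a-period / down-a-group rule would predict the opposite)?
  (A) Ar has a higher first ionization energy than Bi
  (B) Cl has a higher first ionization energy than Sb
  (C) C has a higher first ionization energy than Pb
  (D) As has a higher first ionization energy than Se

(D)

The general trend: first ionization energy increases across a period and decreases down a group.
(A) Ar (period 3, group 18) vs Bi (period 6, group 15): the stated order agrees with the simple trend.
(B) Cl (period 3, group 17) vs Sb (period 5, group 15): the stated order agrees with the simple trend.
(C) C (period 2, group 14) vs Pb (period 6, group 14): the stated order agrees with the simple trend.
(D) As (period 4, group 15) vs Se (period 4, group 16): the stated order contradicts the simple trend.
The exception is (D): Se (4p⁴) ionizes more easily than half-filled As (4p³).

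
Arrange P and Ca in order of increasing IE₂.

Consider each +1 ion: P⁺ still has 4 valence electrons; Ca⁺ still has 1 valence electron.
All are still removing valence electrons, so compare the +1 ions as you would atoms: IE_2 generally rises across a period (higher Z_eff) and falls down a group (larger shell), subject to the usual subshell exceptions.
Valence configurations: P⁺ [Ne]3s²3p², Ca⁺ [Ar]4s¹.
The numbers (kJ/mol): P 1907, Ca 1145.
Hence IE_2: Ca < P.

Ca, P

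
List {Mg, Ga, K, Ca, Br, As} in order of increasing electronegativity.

K < Ca < Mg < Ga < As < Br

EN rises left→right (higher Z_eff, smaller atoms) and falls top→bottom (larger, more shielded atoms).
These span different periods and groups, so the two trends combine.
Ca > K: both are in period 4; the period trend gives Ca the larger value.
Mg > Ca: they share group 2; the group trend gives Mg the larger value.
Ga > Mg: the two effects oppose for this pair; the across-period effect wins (1.81 vs 1.31).
As > Ga: both are in period 4; the period trend gives As the larger value.
Br > As: Br lies to the right of As in period 4, so the across-period effect alone puts Br higher.
Approximate values (Pauling): Mg 1.31, K 0.82, Ca 1.00, Ga 1.81, As 2.18, Br 2.96.
So from lowest to highest: K < Ca < Mg < Ga < As < Br.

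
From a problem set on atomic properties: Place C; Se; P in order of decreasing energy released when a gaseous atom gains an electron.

Se > C > P

C is in period 2, group 14; P is in period 3, group 15; Se is in period 4, group 16.
Adding an electron releases more energy for atoms nearer the top right (short of the noble gases).
A diagonal step moves right (one effect) and down (the opposite effect) at once.
C > P: the two effects oppose for this pair; the down-group effect wins (122 vs 72 kJ/mol).
Se > C: period and group pull opposite ways; the across-period shift dominates (195 vs 122 kJ/mol).
For reference (kJ/mol): C 122, P 72, Se 195.
So from highest to lowest: Se > C > P.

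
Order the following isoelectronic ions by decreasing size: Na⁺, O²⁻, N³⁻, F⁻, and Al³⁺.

N³⁻, O²⁻, F⁻, Na⁺, Al³⁺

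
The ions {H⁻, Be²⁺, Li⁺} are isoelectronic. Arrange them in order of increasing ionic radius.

All of these have 2 electrons, so size is governed by nuclear charge alone: the more protons, the stronger the pull on the same electron cloud, and the smaller the ion.
Nuclear charges: Be²⁺ (Z=4), Li⁺ (Z=3), H⁻ (Z=1).
Smallest to largest: Be²⁺ < Li⁺ < H⁻.

Be²⁺ < Li⁺ < H⁻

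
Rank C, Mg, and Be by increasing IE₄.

C < Mg < Be

IE_4 is the cost of taking one more electron from the +3 cation: C³⁺ still has 1 valence electron; Mg³⁺ is already 1 electron into the core; Be³⁺ is already 1 electron into the core.
Pulling an electron out of a noble-gas core costs far more than removing a remaining valence electron, so Mg and Be sit at the high end of IE_4.
The numbers (kJ/mol): C 6223, Mg 10543, Be 21007.
Overall IE_4 order: C < Mg < Be.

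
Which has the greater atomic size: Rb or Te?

Rb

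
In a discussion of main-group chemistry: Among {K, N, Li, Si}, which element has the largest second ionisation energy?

After 1 electron has been removed, what remains? K⁺ is the bare [Ar] core; N⁺ still has 4 valence electrons; Li⁺ is the bare [He] core; Si⁺ still has 3 valence electrons.
Core electrons are held far more tightly than valence electrons, so K and Li top the IE_2 order.
Valence configurations: N⁺ [He]2s²2p², Si⁺ [Ne]3s²3p¹.
The numbers (kJ/mol): K 3052, N 2856, Li 7298, Si 1577.
Putting it together, IE_2: Si < N < K < Li.

Li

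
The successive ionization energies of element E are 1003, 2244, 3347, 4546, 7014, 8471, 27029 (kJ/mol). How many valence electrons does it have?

Look for the largest jump between consecutive ionization energies: IE7/IE6 ≈ 3.2, far larger than any earlier ratio.
That jump marks the point where a core electron is being removed. So the atom has 6 valence electrons.

6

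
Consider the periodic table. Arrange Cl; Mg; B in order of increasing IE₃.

B < Cl < Mg

After 2 electrons have been removed, what remains? Cl²⁺ still has 5 valence electrons; Mg²⁺ is the bare [Ne] core; B²⁺ still has 1 valence electron.
Pulling an electron out of a noble-gas core costs far more than removing a remaining valence electron, so Mg sits at the high end of IE_3.
Valence configurations: Cl²⁺ [Ne]3s²3p³, B²⁺ [He]2s¹.
Approximate IE_3 values (kJ/mol): Cl 3822, Mg 7733, B 3660.
Hence IE_3: B < Cl < Mg.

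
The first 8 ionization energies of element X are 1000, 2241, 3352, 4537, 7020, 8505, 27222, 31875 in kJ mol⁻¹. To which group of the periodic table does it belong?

Look for the largest jump between consecutive ionization energies: IE7/IE6 ≈ 3.2, far larger than any earlier ratio.
That jump marks the point where a core electron is being removed. So the atom has 6 valence electrons.
A main-group element with 6 valence electrons is in group 16.

Group 16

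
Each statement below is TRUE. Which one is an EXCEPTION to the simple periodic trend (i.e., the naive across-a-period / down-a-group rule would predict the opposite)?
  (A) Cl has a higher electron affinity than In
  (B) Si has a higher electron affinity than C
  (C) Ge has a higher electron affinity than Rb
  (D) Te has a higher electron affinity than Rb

The general trend: electron affinity increases across a period and decreases down a group.
(A) Cl (period 3, group 17) vs In (period 5, group 13): the stated order agrees with the simple trend.
(B) Si (period 3, group 14) vs C (period 2, group 14): the stated order contradicts the simple trend.
(C) Ge (period 4, group 14) vs Rb (period 5, group 1): the stated order agrees with the simple trend.
(D) Te (period 5, group 16) vs Rb (period 5, group 1): the stated order agrees with the simple trend.
The exception is (B): Si's larger, more diffuse 3p orbitals accept an added electron slightly more readily than C's compact 2p.

(B)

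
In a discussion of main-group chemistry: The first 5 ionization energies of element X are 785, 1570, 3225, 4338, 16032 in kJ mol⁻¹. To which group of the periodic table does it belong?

Group 14

Look for the largest jump between consecutive ionization energies: IE5/IE4 ≈ 3.7, far larger than any earlier ratio.
That jump marks the point where a core electron is being removed. So the atom has 4 valence electrons.
A main-group element with 4 valence electrons is in group 14.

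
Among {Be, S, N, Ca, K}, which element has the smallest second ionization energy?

Ca

After 1 electron has been removed, what remains? Be⁺ still has 1 valence electron; S⁺ still has 5 valence electrons; N⁺ still has 4 valence electrons; Ca⁺ still has 1 valence electron; K⁺ is the bare [Ar] core.
Breaking into a closed-shell core is much more expensive than removing a leftover valence electron — K has the largest IE_2 here.
Valence configurations: Be⁺ [He]2s¹, S⁺ [Ne]3s²3p³, N⁺ [He]2s²2p², Ca⁺ [Ar]4s¹.
The numbers (kJ/mol): Be 1757, S 2252, N 2856, Ca 1145, K 3052.
Putting it together, IE_2: Ca < Be < S < N < K.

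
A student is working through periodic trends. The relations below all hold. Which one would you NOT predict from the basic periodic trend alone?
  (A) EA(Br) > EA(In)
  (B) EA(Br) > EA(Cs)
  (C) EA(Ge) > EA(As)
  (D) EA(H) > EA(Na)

(C)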